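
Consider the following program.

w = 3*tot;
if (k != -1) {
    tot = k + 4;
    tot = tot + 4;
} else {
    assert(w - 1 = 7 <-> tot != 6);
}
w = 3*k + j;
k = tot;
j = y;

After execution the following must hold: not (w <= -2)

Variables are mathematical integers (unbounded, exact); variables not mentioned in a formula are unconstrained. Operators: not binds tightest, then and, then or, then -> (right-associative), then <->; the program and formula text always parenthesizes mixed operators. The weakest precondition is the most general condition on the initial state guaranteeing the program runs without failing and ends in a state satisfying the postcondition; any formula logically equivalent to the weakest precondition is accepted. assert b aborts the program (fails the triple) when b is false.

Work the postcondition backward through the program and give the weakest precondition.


Working backward. After the program, not (w <= -2) must hold.
Before j := y: not (w <= -2)
Before k := tot: not (w <= -2)
Before w := 3*k + j: not (j + 3*k <= -2)
Then branch requires not (j + 3*k <= -2); else branch requires (w = 8 <-> tot != 6) and (not (j + 3*k <= -2)).
Before the if: (k != -1 -> (not (j + 3*k <= -2))) and ((not (k != -1)) -> ((w = 8 <-> tot != 6) and (not (j + 3*k <= -2))))
Before w := 3*tot: (k != -1 -> (not (j + 3*k <= -2))) and ((not (k != -1)) -> ((3*tot = 8 <-> tot != 6) and (not (j + 3*k <= -2))))
Answer: WP = (k != -1 -> (not (j + 3*k <= -2))) and ((not (k != -1)) -> ((3*tot = 8 <-> tot != 6) and (not (j + 3*k <= -2))))


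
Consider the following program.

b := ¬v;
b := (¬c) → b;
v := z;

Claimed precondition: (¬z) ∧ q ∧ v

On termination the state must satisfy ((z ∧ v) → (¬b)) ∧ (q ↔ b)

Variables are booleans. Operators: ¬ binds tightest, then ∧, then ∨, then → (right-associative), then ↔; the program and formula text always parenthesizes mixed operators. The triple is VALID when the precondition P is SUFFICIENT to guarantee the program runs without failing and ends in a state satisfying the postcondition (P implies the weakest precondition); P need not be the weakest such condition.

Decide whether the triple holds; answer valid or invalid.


Working backward. After the program, ((z ∧ v) → (¬b)) ∧ (q ↔ b) must hold.
Before v := z: (z → (¬b)) ∧ (q ↔ b)
Before b := (¬c) → b: (z → (¬((¬c) → b))) ∧ (q ↔ ((¬c) → b))
Before b := ¬v: (z → (¬((¬c) → (¬v)))) ∧ (q ↔ ((¬c) → (¬v)))
The weakest precondition is (z → (¬((¬c) → (¬v)))) ∧ (q ↔ ((¬c) → (¬v))).
Check whether (¬z) ∧ q ∧ v implies it.
Countermodel: at the initial state c = false, q = true, v = true, z = false, the precondition holds but the weakest precondition fails.
Answer: invalid


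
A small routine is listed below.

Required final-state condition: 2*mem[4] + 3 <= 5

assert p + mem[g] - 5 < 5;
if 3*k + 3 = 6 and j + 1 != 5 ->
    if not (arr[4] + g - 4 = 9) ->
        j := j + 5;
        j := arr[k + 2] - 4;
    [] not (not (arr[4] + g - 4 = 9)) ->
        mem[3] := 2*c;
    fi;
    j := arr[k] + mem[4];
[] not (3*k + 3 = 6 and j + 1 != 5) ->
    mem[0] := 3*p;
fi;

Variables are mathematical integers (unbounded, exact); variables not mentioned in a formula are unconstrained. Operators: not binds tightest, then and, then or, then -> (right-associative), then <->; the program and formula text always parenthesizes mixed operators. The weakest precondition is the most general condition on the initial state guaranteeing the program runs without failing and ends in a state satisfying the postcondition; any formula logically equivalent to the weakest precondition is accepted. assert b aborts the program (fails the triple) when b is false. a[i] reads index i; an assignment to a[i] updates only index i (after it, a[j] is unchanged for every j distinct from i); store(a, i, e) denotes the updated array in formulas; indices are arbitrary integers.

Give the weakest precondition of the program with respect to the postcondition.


Working backward. After the program, the postcondition 2*mem[4] + 3 <= 5 must hold; in canonical form it is 2*mem[4] <= 2.
Then branch requires ((not (arr[4] + g = 13)) -> 2*mem[4] <= 2) and (arr[4] + g = 13 -> 2*mem[4] <= 2); else branch requires 2*mem[4] <= 2.
Before the if: ((3*k = 3 and j != 4) -> (((not (arr[4] + g = 13)) -> 2*mem[4] <= 2) and (arr[4] + g = 13 -> 2*mem[4] <= 2))) and ((not (3*k = 3 and j != 4)) -> 2*mem[4] <= 2)
Before assert p + mem[g] - 5 < 5: mem[g] + p < 10 and ((3*k = 3 and j != 4) -> (((not (arr[4] + g = 13)) -> 2*mem[4] <= 2) and (arr[4] + g = 13 -> 2*mem[4] <= 2))) and ((not (3*k = 3 and j != 4)) -> 2*mem[4] <= 2)
Answer: WP = mem[g] + p < 10 and ((3*k = 3 and j != 4) -> (((not (arr[4] + g = 13)) -> 2*mem[4] <= 2) and (arr[4] + g = 13 -> 2*mem[4] <= 2))) and ((not (3*k = 3 and j != 4)) -> 2*mem[4] <= 2)


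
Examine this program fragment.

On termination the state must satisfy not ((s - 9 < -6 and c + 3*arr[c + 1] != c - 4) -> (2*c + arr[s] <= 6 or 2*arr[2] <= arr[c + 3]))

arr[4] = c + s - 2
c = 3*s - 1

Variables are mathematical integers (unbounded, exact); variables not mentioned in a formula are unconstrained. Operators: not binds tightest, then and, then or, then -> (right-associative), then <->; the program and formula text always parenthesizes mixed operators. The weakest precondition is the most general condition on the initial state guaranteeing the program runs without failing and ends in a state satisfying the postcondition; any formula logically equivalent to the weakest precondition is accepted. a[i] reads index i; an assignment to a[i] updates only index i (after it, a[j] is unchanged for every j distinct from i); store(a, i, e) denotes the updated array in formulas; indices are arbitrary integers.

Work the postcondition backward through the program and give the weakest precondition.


Working backward. After the program, the postcondition not ((s - 9 < -6 and c + 3*arr[c + 1] != c - 4) -> (2*c + arr[s] <= 6 or 2*arr[2] <= arr[c + 3])) must hold; in canonical form it is not ((s < 3 and 3*arr[c + 1] != -4) -> (arr[s] + 2*c <= 6 or 2*arr[2] <= arr[c + 3])).
Before c := 3*s - 1: not ((s < 3 and 3*arr[3*s] != -4) -> (arr[s] + 6*s <= 8 or 2*arr[2] <= arr[3*s + 2]))
Before arr[4] := c + s - 2: not ((s < 3 and 3*store(arr, 4, c + s - 2)[3*s] != -4) -> (store(arr, 4, c + s - 2)[s] + 6*s <= 8 or 2*arr[2] <= store(arr, 4, c + s - 2)[3*s + 2]))
Answer: WP = not ((s < 3 and 3*store(arr, 4, c + s - 2)[3*s] != -4) -> (store(arr, 4, c + s - 2)[s] + 6*s <= 8 or 2*arr[2] <= store(arr, 4, c + s - 2)[3*s + 2]))


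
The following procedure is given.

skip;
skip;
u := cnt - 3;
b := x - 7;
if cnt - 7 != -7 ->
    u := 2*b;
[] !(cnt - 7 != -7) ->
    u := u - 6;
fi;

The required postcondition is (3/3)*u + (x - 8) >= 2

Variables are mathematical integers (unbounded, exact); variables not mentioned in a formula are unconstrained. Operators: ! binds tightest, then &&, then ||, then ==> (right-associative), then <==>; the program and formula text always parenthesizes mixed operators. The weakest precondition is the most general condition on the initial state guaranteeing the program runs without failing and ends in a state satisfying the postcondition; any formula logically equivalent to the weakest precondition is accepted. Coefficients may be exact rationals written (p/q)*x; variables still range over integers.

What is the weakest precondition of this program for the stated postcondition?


Working backward. After the program, the postcondition (3/3)*u + (x - 8) >= 2 must hold; in canonical form it is u + x >= 10.
Then branch requires 2*b + x >= 10; else branch requires u + x >= 16.
Before the if: (cnt != 0 ==> 2*b + x >= 10) && ((!(cnt != 0)) ==> u + x >= 16)
Before b := x - 7: (cnt != 0 ==> 3*x >= 24) && ((!(cnt != 0)) ==> u + x >= 16)
Before u := cnt - 3: (cnt != 0 ==> 3*x >= 24) && ((!(cnt != 0)) ==> cnt + x >= 19)
Before skip: (cnt != 0 ==> 3*x >= 24) && ((!(cnt != 0)) ==> cnt + x >= 19)
Before skip: (cnt != 0 ==> 3*x >= 24) && ((!(cnt != 0)) ==> cnt + x >= 19)
Answer: WP = (cnt != 0 ==> 3*x >= 24) && ((!(cnt != 0)) ==> cnt + x >= 19)


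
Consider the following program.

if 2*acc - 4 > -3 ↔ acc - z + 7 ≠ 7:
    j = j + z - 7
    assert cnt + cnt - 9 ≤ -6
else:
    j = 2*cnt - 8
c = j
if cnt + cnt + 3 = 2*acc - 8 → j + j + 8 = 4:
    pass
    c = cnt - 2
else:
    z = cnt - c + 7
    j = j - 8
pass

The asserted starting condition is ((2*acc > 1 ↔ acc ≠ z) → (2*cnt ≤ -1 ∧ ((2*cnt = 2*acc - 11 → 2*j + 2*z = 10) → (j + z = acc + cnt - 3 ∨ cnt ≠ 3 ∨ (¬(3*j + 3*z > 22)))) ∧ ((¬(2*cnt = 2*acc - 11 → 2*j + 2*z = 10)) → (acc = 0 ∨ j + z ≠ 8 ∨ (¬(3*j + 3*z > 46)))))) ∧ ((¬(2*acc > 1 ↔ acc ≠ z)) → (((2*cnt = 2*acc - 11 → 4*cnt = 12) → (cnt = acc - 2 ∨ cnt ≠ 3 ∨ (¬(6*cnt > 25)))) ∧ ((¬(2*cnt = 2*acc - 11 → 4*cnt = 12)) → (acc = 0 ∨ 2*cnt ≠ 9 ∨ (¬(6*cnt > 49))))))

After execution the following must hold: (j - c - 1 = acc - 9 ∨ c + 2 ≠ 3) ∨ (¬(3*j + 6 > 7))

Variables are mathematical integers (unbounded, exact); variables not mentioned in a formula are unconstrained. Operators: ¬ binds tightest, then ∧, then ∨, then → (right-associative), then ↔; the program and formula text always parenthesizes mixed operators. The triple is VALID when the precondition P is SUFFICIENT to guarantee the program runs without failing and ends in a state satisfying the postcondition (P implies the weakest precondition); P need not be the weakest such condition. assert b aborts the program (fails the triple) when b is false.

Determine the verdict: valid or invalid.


Working backward. After the program, the postcondition (j - c - 1 = acc - 9 ∨ c + 2 ≠ 3) ∨ (¬(3*j + 6 > 7)) must hold; in canonical form it is j = acc + c - 8 ∨ c ≠ 1 ∨ (¬(3*j > 1)).
Before skip: j = acc + c - 8 ∨ c ≠ 1 ∨ (¬(3*j > 1))
Then branch requires j = acc + cnt - 10 ∨ cnt ≠ 3 ∨ (¬(3*j > 1)); else branch requires j = acc + c ∨ c ≠ 1 ∨ (¬(3*j > 25)).
Before the if: ((2*cnt = 2*acc - 11 → 2*j = -4) → (j = acc + cnt - 10 ∨ cnt ≠ 3 ∨ (¬(3*j > 1)))) ∧ ((¬(2*cnt = 2*acc - 11 → 2*j = -4)) → (j = acc + c ∨ c ≠ 1 ∨ (¬(3*j > 25))))
Before c := j: ((2*cnt = 2*acc - 11 → 2*j = -4) → (j = acc + cnt - 10 ∨ cnt ≠ 3 ∨ (¬(3*j > 1)))) ∧ ((¬(2*cnt = 2*acc - 11 → 2*j = -4)) → (acc = 0 ∨ j ≠ 1 ∨ (¬(3*j > 25))))
Then branch requires 2*cnt ≤ 3 ∧ ((2*cnt = 2*acc - 11 → 2*j + 2*z = 10) → (j + z = acc + cnt - 3 ∨ cnt ≠ 3 ∨ (¬(3*j + 3*z > 22)))) ∧ ((¬(2*cnt = 2*acc - 11 → 2*j + 2*z = 10)) → (acc = 0 ∨ j + z ≠ 8 ∨ (¬(3*j + 3*z > 46)))); else branch requires ((2*cnt = 2*acc - 11 → 4*cnt = 12) → (cnt = acc - 2 ∨ cnt ≠ 3 ∨ (¬(6*cnt > 25)))) ∧ ((¬(2*cnt = 2*acc - 11 → 4*cnt = 12)) → (acc = 0 ∨ 2*cnt ≠ 9 ∨ (¬(6*cnt > 49)))).
Before the if: ((2*acc > 1 ↔ acc ≠ z) → (2*cnt ≤ 3 ∧ ((2*cnt = 2*acc - 11 → 2*j + 2*z = 10) → (j + z = acc + cnt - 3 ∨ cnt ≠ 3 ∨ (¬(3*j + 3*z > 22)))) ∧ ((¬(2*cnt = 2*acc - 11 → 2*j + 2*z = 10)) → (acc = 0 ∨ j + z ≠ 8 ∨ (¬(3*j + 3*z > 46)))))) ∧ ((¬(2*acc > 1 ↔ acc ≠ z)) → (((2*cnt = 2*acc - 11 → 4*cnt = 12) → (cnt = acc - 2 ∨ cnt ≠ 3 ∨ (¬(6*cnt > 25)))) ∧ ((¬(2*cnt = 2*acc - 11 → 4*cnt = 12)) → (acc = 0 ∨ 2*cnt ≠ 9 ∨ (¬(6*cnt > 49))))))
The weakest precondition is ((2*acc > 1 ↔ acc ≠ z) → (2*cnt ≤ 3 ∧ ((2*cnt = 2*acc - 11 → 2*j + 2*z = 10) → (j + z = acc + cnt - 3 ∨ cnt ≠ 3 ∨ (¬(3*j + 3*z > 22)))) ∧ ((¬(2*cnt = 2*acc - 11 → 2*j + 2*z = 10)) → (acc = 0 ∨ j + z ≠ 8 ∨ (¬(3*j + 3*z > 46)))))) ∧ ((¬(2*acc > 1 ↔ acc ≠ z)) → (((2*cnt = 2*acc - 11 → 4*cnt = 12) → (cnt = acc - 2 ∨ cnt ≠ 3 ∨ (¬(6*cnt > 25)))) ∧ ((¬(2*cnt = 2*acc - 11 → 4*cnt = 12)) → (acc = 0 ∨ 2*cnt ≠ 9 ∨ (¬(6*cnt > 49)))))).
Check whether ((2*acc > 1 ↔ acc ≠ z) → (2*cnt ≤ -1 ∧ ((2*cnt = 2*acc - 11 → 2*j + 2*z = 10) → (j + z = acc + cnt - 3 ∨ cnt ≠ 3 ∨ (¬(3*j + 3*z > 22)))) ∧ ((¬(2*cnt = 2*acc - 11 → 2*j + 2*z = 10)) → (acc = 0 ∨ j + z ≠ 8 ∨ (¬(3*j + 3*z > 46)))))) ∧ ((¬(2*acc > 1 ↔ acc ≠ z)) → (((2*cnt = 2*acc - 11 → 4*cnt = 12) → (cnt = acc - 2 ∨ cnt ≠ 3 ∨ (¬(6*cnt > 25)))) ∧ ((¬(2*cnt = 2*acc - 11 → 4*cnt = 12)) → (acc = 0 ∨ 2*cnt ≠ 9 ∨ (¬(6*cnt > 49)))))) implies it.
Every state satisfying the precondition satisfies the weakest precondition: the implication holds.
Answer: valid


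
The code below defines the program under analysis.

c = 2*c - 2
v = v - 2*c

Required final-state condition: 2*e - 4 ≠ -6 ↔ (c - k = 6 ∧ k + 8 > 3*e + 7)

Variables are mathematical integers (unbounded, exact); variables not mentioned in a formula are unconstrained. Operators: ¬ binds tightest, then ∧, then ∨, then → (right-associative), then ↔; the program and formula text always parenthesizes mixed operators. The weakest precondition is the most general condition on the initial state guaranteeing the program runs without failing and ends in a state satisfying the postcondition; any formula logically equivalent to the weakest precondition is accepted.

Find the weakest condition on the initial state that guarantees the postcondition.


Working backward. After the program, the postcondition 2*e - 4 ≠ -6 ↔ (c - k = 6 ∧ k + 8 > 3*e + 7) must hold; in canonical form it is 2*e ≠ -2 ↔ (c = k + 6 ∧ k > 3*e - 1).
Before v := v - 2*c: 2*e ≠ -2 ↔ (c = k + 6 ∧ k > 3*e - 1)
Before c := 2*c - 2: 2*e ≠ -2 ↔ (2*c = k + 8 ∧ k > 3*e - 1)
Answer: WP = 2*e ≠ -2 ↔ (2*c = k + 8 ∧ k > 3*e - 1)


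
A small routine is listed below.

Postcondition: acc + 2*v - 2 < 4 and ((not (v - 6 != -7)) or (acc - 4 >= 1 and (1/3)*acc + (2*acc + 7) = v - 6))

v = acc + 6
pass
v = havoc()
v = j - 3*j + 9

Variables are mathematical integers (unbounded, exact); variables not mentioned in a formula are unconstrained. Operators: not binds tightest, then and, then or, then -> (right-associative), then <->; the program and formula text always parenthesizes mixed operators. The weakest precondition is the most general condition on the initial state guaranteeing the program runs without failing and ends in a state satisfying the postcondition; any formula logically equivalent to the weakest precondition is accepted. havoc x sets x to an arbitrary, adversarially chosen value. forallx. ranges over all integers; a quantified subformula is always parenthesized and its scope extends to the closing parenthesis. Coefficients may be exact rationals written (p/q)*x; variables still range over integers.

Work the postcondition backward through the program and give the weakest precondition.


Working backward. After the program, the postcondition acc + 2*v - 2 < 4 and ((not (v - 6 != -7)) or (acc - 4 >= 1 and (1/3)*acc + (2*acc + 7) = v - 6)) must hold; in canonical form it is acc + 2*v < 6 and ((not (v != -1)) or (acc >= 5 and (7/3)*acc = v - 13)).
Before v := j - 3*j + 9: acc < 4*j - 12 and ((not (2*j != 10)) or (acc >= 5 and (7/3)*acc + 2*j = -4))
Before havoc v: acc < 4*j - 12 and ((not (2*j != 10)) or (acc >= 5 and (7/3)*acc + 2*j = -4))
Before skip: acc < 4*j - 12 and ((not (2*j != 10)) or (acc >= 5 and (7/3)*acc + 2*j = -4))
Before v := acc + 6: acc < 4*j - 12 and ((not (2*j != 10)) or (acc >= 5 and (7/3)*acc + 2*j = -4))
Answer: WP = acc < 4*j - 12 and ((not (2*j != 10)) or (acc >= 5 and (7/3)*acc + 2*j = -4))


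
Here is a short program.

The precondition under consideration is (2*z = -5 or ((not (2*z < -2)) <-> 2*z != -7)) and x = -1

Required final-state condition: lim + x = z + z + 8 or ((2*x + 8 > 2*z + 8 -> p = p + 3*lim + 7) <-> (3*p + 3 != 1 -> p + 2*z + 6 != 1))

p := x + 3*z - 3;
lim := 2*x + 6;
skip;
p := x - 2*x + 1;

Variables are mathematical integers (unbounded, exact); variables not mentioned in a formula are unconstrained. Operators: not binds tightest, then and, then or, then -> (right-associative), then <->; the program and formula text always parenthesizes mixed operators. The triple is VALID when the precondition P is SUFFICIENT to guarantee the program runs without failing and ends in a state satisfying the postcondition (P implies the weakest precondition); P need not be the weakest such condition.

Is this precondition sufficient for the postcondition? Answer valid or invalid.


Working backward. After the program, the postcondition lim + x = z + z + 8 or ((2*x + 8 > 2*z + 8 -> p = p + 3*lim + 7) <-> (3*p + 3 != 1 -> p + 2*z + 6 != 1)) must hold; in canonical form it is lim + x = 2*z + 8 or ((2*x > 2*z -> 3*lim = -7) <-> (3*p != -2 -> p + 2*z != -5)).
Before p := x - 2*x + 1: lim + x = 2*z + 8 or ((2*x > 2*z -> 3*lim = -7) <-> (3*x != 5 -> 2*z != x - 6))
Before skip: lim + x = 2*z + 8 or ((2*x > 2*z -> 3*lim = -7) <-> (3*x != 5 -> 2*z != x - 6))
Before lim := 2*x + 6: 3*x = 2*z + 2 or ((2*x > 2*z -> 6*x = -25) <-> (3*x != 5 -> 2*z != x - 6))
Before p := x + 3*z - 3: 3*x = 2*z + 2 or ((2*x > 2*z -> 6*x = -25) <-> (3*x != 5 -> 2*z != x - 6))
The weakest precondition is 3*x = 2*z + 2 or ((2*x > 2*z -> 6*x = -25) <-> (3*x != 5 -> 2*z != x - 6)).
Check whether (2*z = -5 or ((not (2*z < -2)) <-> 2*z != -7)) and x = -1 implies it.
Every state satisfying the precondition satisfies the weakest precondition: the implication holds.
Answer: valid


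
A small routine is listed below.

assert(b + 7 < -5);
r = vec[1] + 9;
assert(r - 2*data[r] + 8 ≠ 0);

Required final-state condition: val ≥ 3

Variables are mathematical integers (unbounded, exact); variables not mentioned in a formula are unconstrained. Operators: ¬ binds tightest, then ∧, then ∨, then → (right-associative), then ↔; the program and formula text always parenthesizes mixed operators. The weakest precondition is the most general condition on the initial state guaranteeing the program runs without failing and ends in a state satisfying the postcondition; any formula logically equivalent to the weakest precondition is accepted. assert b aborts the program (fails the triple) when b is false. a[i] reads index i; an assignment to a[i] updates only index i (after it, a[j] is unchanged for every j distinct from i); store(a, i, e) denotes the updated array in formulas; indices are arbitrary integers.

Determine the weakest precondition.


Working backward. After the program, val ≥ 3 must hold.
Before assert r - 2*data[r] + 8 ≠ 0: r ≠ 2*data[r] - 8 ∧ val ≥ 3
Before r := vec[1] + 9: vec[1] ≠ 2*data[vec[1] + 9] - 17 ∧ val ≥ 3
Before assert b + 7 < -5: b < -12 ∧ vec[1] ≠ 2*data[vec[1] + 9] - 17 ∧ val ≥ 3
Answer: WP = b < -12 ∧ vec[1] ≠ 2*data[vec[1] + 9] - 17 ∧ val ≥ 3


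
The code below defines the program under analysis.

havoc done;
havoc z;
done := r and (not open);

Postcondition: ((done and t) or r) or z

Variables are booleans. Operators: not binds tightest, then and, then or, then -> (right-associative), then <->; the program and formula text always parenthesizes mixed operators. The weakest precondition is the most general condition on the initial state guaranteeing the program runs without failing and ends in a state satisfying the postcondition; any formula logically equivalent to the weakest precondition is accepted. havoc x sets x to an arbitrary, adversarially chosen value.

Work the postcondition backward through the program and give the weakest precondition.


Working backward. After the program, the postcondition ((done and t) or r) or z must hold; in canonical form it is (done and t) or r or z.
Before done := r and (not open): (r and (not open) and t) or r or z
Before havoc z: (r and (not open) and t) or r
Before havoc done: (r and (not open) and t) or r
Answer: WP = (r and (not open) and t) or r


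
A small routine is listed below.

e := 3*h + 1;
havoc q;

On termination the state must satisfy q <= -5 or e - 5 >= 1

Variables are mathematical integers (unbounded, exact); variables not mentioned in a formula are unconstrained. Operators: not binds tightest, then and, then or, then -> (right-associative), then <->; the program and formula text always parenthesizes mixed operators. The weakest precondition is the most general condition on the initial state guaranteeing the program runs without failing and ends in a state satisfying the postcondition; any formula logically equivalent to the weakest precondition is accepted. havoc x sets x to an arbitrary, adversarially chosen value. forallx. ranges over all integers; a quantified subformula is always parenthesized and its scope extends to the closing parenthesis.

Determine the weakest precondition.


Working backward. After the program, the postcondition q <= -5 or e - 5 >= 1 must hold; in canonical form it is q <= -5 or e >= 6.
Before havoc q: forall q_1. (q_1 <= -5 or e >= 6)
Before e := 3*h + 1: forall q_1. (q_1 <= -5 or 3*h >= 5)
Answer: WP = forall q_1. (q_1 <= -5 or 3*h >= 5)


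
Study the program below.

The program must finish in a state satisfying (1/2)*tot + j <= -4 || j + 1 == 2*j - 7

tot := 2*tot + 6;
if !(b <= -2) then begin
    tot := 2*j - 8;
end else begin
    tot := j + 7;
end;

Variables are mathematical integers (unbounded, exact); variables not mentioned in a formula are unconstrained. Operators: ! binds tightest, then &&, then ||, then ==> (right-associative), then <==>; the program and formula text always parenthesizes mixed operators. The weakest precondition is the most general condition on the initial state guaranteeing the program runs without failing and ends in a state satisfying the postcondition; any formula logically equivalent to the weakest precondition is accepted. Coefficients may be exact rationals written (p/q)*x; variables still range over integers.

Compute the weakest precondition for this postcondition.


Working backward. After the program, the postcondition (1/2)*tot + j <= -4 || j + 1 == 2*j - 7 must hold; in canonical form it is j + (1/2)*tot <= -4 || j == 8.
Then branch requires 2*j <= 0 || j == 8; else branch requires (3/2)*j <= -15/2 || j == 8.
Before the if: ((!(b <= -2)) ==> (2*j <= 0 || j == 8)) && (b <= -2 ==> ((3/2)*j <= -15/2 || j == 8))
Before tot := 2*tot + 6: ((!(b <= -2)) ==> (2*j <= 0 || j == 8)) && (b <= -2 ==> ((3/2)*j <= -15/2 || j == 8))
Answer: WP = ((!(b <= -2)) ==> (2*j <= 0 || j == 8)) && (b <= -2 ==> ((3/2)*j <= -15/2 || j == 8))


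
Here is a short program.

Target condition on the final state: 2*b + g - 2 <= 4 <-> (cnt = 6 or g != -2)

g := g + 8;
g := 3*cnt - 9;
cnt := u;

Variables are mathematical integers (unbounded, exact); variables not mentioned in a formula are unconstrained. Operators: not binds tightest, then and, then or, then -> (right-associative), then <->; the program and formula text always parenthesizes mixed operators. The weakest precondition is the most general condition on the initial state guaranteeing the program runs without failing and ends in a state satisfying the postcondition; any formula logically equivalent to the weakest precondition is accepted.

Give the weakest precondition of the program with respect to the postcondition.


Working backward. After the program, the postcondition 2*b + g - 2 <= 4 <-> (cnt = 6 or g != -2) must hold; in canonical form it is 2*b + g <= 6 <-> (cnt = 6 or g != -2).
Before cnt := u: 2*b + g <= 6 <-> (u = 6 or g != -2)
Before g := 3*cnt - 9: 2*b + 3*cnt <= 15 <-> (u = 6 or 3*cnt != 7)
Before g := g + 8: 2*b + 3*cnt <= 15 <-> (u = 6 or 3*cnt != 7)
Answer: WP = 2*b + 3*cnt <= 15 <-> (u = 6 or 3*cnt != 7)


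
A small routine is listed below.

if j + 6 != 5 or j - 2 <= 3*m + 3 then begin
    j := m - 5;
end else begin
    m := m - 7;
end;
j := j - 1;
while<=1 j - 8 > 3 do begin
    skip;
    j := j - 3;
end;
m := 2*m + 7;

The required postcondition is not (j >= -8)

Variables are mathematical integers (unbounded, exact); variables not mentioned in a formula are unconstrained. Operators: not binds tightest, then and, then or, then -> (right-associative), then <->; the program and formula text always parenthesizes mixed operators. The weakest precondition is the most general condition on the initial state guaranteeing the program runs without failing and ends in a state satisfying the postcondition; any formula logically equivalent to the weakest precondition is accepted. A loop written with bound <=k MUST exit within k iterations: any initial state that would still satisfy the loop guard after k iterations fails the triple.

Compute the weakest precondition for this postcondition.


Working backward. After the program, not (j >= -8) must hold.
Before m := 2*m + 7: not (j >= -8)
Before the loop (bound <=1), unroll the exhaustion recursion (WP_0 = exit-now case; WP_j = one more guarded iteration, up to j = 1):
  WP_0: (not (j > 11)) and (not (j >= -8))
  WP_1: (j > 11 -> ((not (j > 14)) and (not (j >= -5)))) and ((not (j > 11)) -> (not (j >= -8)))
So before the loop: (j > 11 -> ((not (j > 14)) and (not (j >= -5)))) and ((not (j > 11)) -> (not (j >= -8)))
Before j := j - 1: (j > 12 -> ((not (j > 15)) and (not (j >= -4)))) and ((not (j > 12)) -> (not (j >= -7)))
Then branch requires (m > 17 -> ((not (m > 20)) and (not (m >= 1)))) and ((not (m > 17)) -> (not (m >= -2))); else branch requires (j > 12 -> ((not (j > 15)) and (not (j >= -4)))) and ((not (j > 12)) -> (not (j >= -7))).
Before the if: ((j != -1 or j <= 3*m + 5) -> ((m > 17 -> ((not (m > 20)) and (not (m >= 1)))) and ((not (m > 17)) -> (not (m >= -2))))) and ((not (j != -1 or j <= 3*m + 5)) -> ((j > 12 -> ((not (j > 15)) and (not (j >= -4)))) and ((not (j > 12)) -> (not (j >= -7)))))
Answer: WP = ((j != -1 or j <= 3*m + 5) -> ((m > 17 -> ((not (m > 20)) and (not (m >= 1)))) and ((not (m > 17)) -> (not (m >= -2))))) and ((not (j != -1 or j <= 3*m + 5)) -> ((j > 12 -> ((not (j > 15)) and (not (j >= -4)))) and ((not (j > 12)) -> (not (j >= -7)))))


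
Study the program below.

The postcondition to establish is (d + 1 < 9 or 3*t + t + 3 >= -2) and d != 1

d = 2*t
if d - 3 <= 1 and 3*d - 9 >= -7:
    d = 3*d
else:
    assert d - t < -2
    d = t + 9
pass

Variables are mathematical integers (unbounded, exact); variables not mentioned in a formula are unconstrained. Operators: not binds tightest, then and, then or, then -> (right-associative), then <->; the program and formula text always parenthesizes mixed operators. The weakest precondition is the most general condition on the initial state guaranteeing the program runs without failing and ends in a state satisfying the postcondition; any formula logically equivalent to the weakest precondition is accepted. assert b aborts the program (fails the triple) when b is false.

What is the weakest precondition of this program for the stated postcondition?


Working backward. After the program, the postcondition (d + 1 < 9 or 3*t + t + 3 >= -2) and d != 1 must hold; in canonical form it is (d < 8 or 4*t >= -5) and d != 1.
Before skip: (d < 8 or 4*t >= -5) and d != 1
Then branch requires (3*d < 8 or 4*t >= -5) and 3*d != 1; else branch requires d < t - 2 and (t < -1 or 4*t >= -5) and t != -8.
Before the if: ((d <= 4 and 3*d >= 2) -> ((3*d < 8 or 4*t >= -5) and 3*d != 1)) and ((not (d <= 4 and 3*d >= 2)) -> (d < t - 2 and (t < -1 or 4*t >= -5) and t != -8))
Before d := 2*t: ((2*t <= 4 and 6*t >= 2) -> ((6*t < 8 or 4*t >= -5) and 6*t != 1)) and ((not (2*t <= 4 and 6*t >= 2)) -> (t < -2 and (t < -1 or 4*t >= -5) and t != -8))
Answer: WP = ((2*t <= 4 and 6*t >= 2) -> ((6*t < 8 or 4*t >= -5) and 6*t != 1)) and ((not (2*t <= 4 and 6*t >= 2)) -> (t < -2 and (t < -1 or 4*t >= -5) and t != -8))


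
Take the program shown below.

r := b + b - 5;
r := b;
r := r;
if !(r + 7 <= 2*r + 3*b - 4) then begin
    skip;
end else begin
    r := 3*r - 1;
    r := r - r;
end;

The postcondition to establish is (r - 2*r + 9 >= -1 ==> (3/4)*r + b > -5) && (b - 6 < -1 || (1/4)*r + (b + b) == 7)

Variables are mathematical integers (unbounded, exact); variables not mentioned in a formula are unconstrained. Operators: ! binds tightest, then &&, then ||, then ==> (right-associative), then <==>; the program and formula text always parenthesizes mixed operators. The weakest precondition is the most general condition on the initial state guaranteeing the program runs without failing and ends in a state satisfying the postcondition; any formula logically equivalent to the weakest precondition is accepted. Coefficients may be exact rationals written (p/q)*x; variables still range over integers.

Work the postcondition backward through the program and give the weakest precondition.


Working backward. After the program, the postcondition (r - 2*r + 9 >= -1 ==> (3/4)*r + b > -5) && (b - 6 < -1 || (1/4)*r + (b + b) == 7) must hold; in canonical form it is (r <= 10 ==> b + (3/4)*r > -5) && (b < 5 || 2*b + (1/4)*r == 7).
Then branch requires (r <= 10 ==> b + (3/4)*r > -5) && (b < 5 || 2*b + (1/4)*r == 7); else branch requires b > -5 && (b < 5 || 2*b == 7).
Before the if: ((!(3*b + r >= 11)) ==> ((r <= 10 ==> b + (3/4)*r > -5) && (b < 5 || 2*b + (1/4)*r == 7))) && (3*b + r >= 11 ==> (b > -5 && (b < 5 || 2*b == 7)))
Before r := r: ((!(3*b + r >= 11)) ==> ((r <= 10 ==> b + (3/4)*r > -5) && (b < 5 || 2*b + (1/4)*r == 7))) && (3*b + r >= 11 ==> (b > -5 && (b < 5 || 2*b == 7)))
Before r := b: ((!(4*b >= 11)) ==> ((b <= 10 ==> (7/4)*b > -5) && (b < 5 || (9/4)*b == 7))) && (4*b >= 11 ==> (b > -5 && (b < 5 || 2*b == 7)))
Before r := b + b - 5: ((!(4*b >= 11)) ==> ((b <= 10 ==> (7/4)*b > -5) && (b < 5 || (9/4)*b == 7))) && (4*b >= 11 ==> (b > -5 && (b < 5 || 2*b == 7)))
Answer: WP = ((!(4*b >= 11)) ==> ((b <= 10 ==> (7/4)*b > -5) && (b < 5 || (9/4)*b == 7))) && (4*b >= 11 ==> (b > -5 && (b < 5 || 2*b == 7)))


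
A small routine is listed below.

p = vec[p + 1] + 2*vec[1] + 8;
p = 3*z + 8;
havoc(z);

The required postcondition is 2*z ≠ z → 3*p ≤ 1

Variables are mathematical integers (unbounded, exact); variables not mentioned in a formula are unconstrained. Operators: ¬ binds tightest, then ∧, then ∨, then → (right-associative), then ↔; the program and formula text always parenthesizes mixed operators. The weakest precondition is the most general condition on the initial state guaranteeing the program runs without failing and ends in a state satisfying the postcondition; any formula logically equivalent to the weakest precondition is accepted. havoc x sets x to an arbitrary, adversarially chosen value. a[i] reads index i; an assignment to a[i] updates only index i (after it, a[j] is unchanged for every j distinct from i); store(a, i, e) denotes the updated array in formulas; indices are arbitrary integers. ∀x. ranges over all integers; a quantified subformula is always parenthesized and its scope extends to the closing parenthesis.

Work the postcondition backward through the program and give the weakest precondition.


Working backward. After the program, the postcondition 2*z ≠ z → 3*p ≤ 1 must hold; in canonical form it is z ≠ 0 → 3*p ≤ 1.
Before havoc z: ∀z_1. (z_1 ≠ 0 → 3*p ≤ 1)
Before p := 3*z + 8: ∀z_1. (z_1 ≠ 0 → 9*z ≤ -23)
Before p := vec[p + 1] + 2*vec[1] + 8: ∀z_1. (z_1 ≠ 0 → 9*z ≤ -23)
Answer: WP = ∀z_1. (z_1 ≠ 0 → 9*z ≤ -23)


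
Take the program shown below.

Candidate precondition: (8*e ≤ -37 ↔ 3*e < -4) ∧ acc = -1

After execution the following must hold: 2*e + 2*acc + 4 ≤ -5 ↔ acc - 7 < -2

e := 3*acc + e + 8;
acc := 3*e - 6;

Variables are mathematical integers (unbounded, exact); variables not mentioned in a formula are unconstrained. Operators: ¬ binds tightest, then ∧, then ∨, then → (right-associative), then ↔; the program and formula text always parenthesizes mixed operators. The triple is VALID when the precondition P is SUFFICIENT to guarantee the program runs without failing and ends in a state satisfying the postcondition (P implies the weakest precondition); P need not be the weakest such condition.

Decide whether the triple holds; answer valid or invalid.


Working backward. After the program, the postcondition 2*e + 2*acc + 4 ≤ -5 ↔ acc - 7 < -2 must hold; in canonical form it is 2*acc + 2*e ≤ -9 ↔ acc < 5.
Before acc := 3*e - 6: 8*e ≤ 3 ↔ 3*e < 11
Before e := 3*acc + e + 8: 24*acc + 8*e ≤ -61 ↔ 9*acc + 3*e < -13
The weakest precondition is 24*acc + 8*e ≤ -61 ↔ 9*acc + 3*e < -13.
Check whether (8*e ≤ -37 ↔ 3*e < -4) ∧ acc = -1 implies it.
Every state satisfying the precondition satisfies the weakest precondition: the implication holds.
Answer: valid


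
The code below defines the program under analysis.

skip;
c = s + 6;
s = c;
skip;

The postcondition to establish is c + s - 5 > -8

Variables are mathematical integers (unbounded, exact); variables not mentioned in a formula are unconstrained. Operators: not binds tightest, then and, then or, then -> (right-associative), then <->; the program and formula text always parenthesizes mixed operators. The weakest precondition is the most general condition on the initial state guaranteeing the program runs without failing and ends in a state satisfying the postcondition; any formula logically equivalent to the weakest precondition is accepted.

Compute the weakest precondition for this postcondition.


Working backward. After the program, the postcondition c + s - 5 > -8 must hold; in canonical form it is c + s > -3.
Before skip: c + s > -3
Before s := c: 2*c > -3
Before c := s + 6: 2*s > -15
Before skip: 2*s > -15
Answer: WP = 2*s > -15


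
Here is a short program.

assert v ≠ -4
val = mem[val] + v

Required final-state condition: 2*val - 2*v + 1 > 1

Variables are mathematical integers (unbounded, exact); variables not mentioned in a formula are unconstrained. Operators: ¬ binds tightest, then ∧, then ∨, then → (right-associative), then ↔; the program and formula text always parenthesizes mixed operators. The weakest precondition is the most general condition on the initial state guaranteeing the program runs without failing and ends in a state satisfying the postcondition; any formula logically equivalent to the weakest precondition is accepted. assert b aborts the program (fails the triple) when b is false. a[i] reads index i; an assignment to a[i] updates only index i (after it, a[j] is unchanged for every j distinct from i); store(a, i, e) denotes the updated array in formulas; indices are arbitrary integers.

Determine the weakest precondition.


Working backward. After the program, the postcondition 2*val - 2*v + 1 > 1 must hold; in canonical form it is 2*val > 2*v.
Before val := mem[val] + v: 2*mem[val] > 0
Before assert v ≠ -4: v ≠ -4 ∧ 2*mem[val] > 0
Answer: WP = v ≠ -4 ∧ 2*mem[val] > 0


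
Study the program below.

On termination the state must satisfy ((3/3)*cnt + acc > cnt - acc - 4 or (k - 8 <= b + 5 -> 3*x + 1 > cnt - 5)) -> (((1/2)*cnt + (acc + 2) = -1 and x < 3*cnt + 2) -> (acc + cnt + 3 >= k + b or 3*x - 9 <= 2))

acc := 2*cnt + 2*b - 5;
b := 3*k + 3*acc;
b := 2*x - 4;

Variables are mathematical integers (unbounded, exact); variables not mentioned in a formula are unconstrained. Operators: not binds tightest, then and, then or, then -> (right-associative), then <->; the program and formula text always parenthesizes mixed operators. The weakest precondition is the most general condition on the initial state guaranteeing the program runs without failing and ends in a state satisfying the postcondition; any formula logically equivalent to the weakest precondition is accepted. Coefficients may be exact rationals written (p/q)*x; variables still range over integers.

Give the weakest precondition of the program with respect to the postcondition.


Working backward. After the program, the postcondition ((3/3)*cnt + acc > cnt - acc - 4 or (k - 8 <= b + 5 -> 3*x + 1 > cnt - 5)) -> (((1/2)*cnt + (acc + 2) = -1 and x < 3*cnt + 2) -> (acc + cnt + 3 >= k + b or 3*x - 9 <= 2)) must hold; in canonical form it is (2*acc > -4 or (k <= b + 13 -> 3*x > cnt - 6)) -> ((acc + (1/2)*cnt = -3 and x < 3*cnt + 2) -> (acc + cnt >= b + k - 3 or 3*x <= 11)).
Before b := 2*x - 4: (2*acc > -4 or (k <= 2*x + 9 -> 3*x > cnt - 6)) -> ((acc + (1/2)*cnt = -3 and x < 3*cnt + 2) -> (acc + cnt >= k + 2*x - 7 or 3*x <= 11))
Before b := 3*k + 3*acc: (2*acc > -4 or (k <= 2*x + 9 -> 3*x > cnt - 6)) -> ((acc + (1/2)*cnt = -3 and x < 3*cnt + 2) -> (acc + cnt >= k + 2*x - 7 or 3*x <= 11))
Before acc := 2*cnt + 2*b - 5: (4*b + 4*cnt > 6 or (k <= 2*x + 9 -> 3*x > cnt - 6)) -> ((2*b + (5/2)*cnt = 2 and x < 3*cnt + 2) -> (2*b + 3*cnt >= k + 2*x - 2 or 3*x <= 11))
Answer: WP = (4*b + 4*cnt > 6 or (k <= 2*x + 9 -> 3*x > cnt - 6)) -> ((2*b + (5/2)*cnt = 2 and x < 3*cnt + 2) -> (2*b + 3*cnt >= k + 2*x - 2 or 3*x <= 11))


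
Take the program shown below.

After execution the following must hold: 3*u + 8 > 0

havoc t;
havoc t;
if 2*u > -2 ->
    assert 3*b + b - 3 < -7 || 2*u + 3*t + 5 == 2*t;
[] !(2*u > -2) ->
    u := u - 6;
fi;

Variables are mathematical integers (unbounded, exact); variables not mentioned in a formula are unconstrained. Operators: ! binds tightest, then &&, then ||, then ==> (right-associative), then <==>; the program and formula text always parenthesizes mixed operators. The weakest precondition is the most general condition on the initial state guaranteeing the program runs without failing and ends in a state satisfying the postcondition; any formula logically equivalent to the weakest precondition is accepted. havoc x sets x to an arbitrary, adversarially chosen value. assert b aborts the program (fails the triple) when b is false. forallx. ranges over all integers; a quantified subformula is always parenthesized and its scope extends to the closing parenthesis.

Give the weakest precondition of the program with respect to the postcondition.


Working backward. After the program, the postcondition 3*u + 8 > 0 must hold; in canonical form it is 3*u > -8.
Then branch requires (4*b < -4 || t + 2*u == -5) && 3*u > -8; else branch requires 3*u > 10.
Before the if: (2*u > -2 ==> ((4*b < -4 || t + 2*u == -5) && 3*u > -8)) && ((!(2*u > -2)) ==> 3*u > 10)
Before havoc t: forall t_1. ((2*u > -2 ==> ((4*b < -4 || t_1 + 2*u == -5) && 3*u > -8)) && ((!(2*u > -2)) ==> 3*u > 10))
Before havoc t: forall t_1. ((2*u > -2 ==> ((4*b < -4 || t_1 + 2*u == -5) && 3*u > -8)) && ((!(2*u > -2)) ==> 3*u > 10))
Answer: WP = forall t_1. ((2*u > -2 ==> ((4*b < -4 || t_1 + 2*u == -5) && 3*u > -8)) && ((!(2*u > -2)) ==> 3*u > 10))


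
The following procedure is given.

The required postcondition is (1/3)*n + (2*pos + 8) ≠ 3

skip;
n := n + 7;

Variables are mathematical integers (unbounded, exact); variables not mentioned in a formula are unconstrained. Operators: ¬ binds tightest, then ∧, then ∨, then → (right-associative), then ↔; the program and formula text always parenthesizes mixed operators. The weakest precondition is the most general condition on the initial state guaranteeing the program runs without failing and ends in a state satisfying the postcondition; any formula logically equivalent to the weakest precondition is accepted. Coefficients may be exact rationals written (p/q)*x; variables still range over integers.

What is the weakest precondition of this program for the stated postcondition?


Working backward. After the program, the postcondition (1/3)*n + (2*pos + 8) ≠ 3 must hold; in canonical form it is (1/3)*n + 2*pos ≠ -5.
Before n := n + 7: (1/3)*n + 2*pos ≠ -22/3
Before skip: (1/3)*n + 2*pos ≠ -22/3
Answer: WP = (1/3)*n + 2*pos ≠ -22/3


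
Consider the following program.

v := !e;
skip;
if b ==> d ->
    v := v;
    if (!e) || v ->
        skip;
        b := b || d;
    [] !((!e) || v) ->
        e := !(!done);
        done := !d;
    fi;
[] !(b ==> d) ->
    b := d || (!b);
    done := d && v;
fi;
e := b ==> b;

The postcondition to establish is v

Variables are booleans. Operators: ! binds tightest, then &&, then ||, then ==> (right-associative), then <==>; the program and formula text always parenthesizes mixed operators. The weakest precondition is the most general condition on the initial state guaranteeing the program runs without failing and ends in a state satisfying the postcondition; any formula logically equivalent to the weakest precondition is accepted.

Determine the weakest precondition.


Working backward. After the program, v must hold.
Before e := b ==> b: v
Then branch requires (((!e) || v) ==> v) && ((!((!e) || v)) ==> v); else branch requires v.
Before the if: ((b ==> d) ==> ((((!e) || v) ==> v) && ((!((!e) || v)) ==> v))) && ((!(b ==> d)) ==> v)
Before skip: ((b ==> d) ==> ((((!e) || v) ==> v) && ((!((!e) || v)) ==> v))) && ((!(b ==> d)) ==> v)
Before v := !e: ((b ==> d) ==> (e ==> (!e))) && ((!(b ==> d)) ==> (!e))
Answer: WP = ((b ==> d) ==> (e ==> (!e))) && ((!(b ==> d)) ==> (!e))
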